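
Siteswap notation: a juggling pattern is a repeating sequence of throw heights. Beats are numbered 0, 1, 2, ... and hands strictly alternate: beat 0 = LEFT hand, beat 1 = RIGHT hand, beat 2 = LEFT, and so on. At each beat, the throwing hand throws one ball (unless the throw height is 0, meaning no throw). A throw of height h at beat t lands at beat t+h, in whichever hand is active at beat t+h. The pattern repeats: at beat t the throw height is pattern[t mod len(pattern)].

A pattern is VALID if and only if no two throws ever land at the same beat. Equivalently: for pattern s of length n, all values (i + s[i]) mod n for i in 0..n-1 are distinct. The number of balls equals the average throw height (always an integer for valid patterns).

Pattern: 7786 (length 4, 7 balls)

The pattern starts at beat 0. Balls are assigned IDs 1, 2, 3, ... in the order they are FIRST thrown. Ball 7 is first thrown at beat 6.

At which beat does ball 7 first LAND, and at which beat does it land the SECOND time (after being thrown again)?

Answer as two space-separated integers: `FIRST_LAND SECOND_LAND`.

Beat 0 (L): throw ball1 h=7 -> lands@7:R; in-air after throw: [b1@7:R]
Beat 1 (R): throw ball2 h=7 -> lands@8:L; in-air after throw: [b1@7:R b2@8:L]
Beat 2 (L): throw ball3 h=8 -> lands@10:L; in-air after throw: [b1@7:R b2@8:L b3@10:L]
Beat 3 (R): throw ball4 h=6 -> lands@9:R; in-air after throw: [b1@7:R b2@8:L b4@9:R b3@10:L]
Beat 4 (L): throw ball5 h=7 -> lands@11:R; in-air after throw: [b1@7:R b2@8:L b4@9:R b3@10:L b5@11:R]
Beat 5 (R): throw ball6 h=7 -> lands@12:L; in-air after throw: [b1@7:R b2@8:L b4@9:R b3@10:L b5@11:R b6@12:L]
Beat 6 (L): throw ball7 h=8 -> lands@14:L; in-air after throw: [b1@7:R b2@8:L b4@9:R b3@10:L b5@11:R b6@12:L b7@14:L]
Beat 7 (R): throw ball1 h=6 -> lands@13:R; in-air after throw: [b2@8:L b4@9:R b3@10:L b5@11:R b6@12:L b1@13:R b7@14:L]
Beat 8 (L): throw ball2 h=7 -> lands@15:R; in-air after throw: [b4@9:R b3@10:L b5@11:R b6@12:L b1@13:R b7@14:L b2@15:R]
Beat 9 (R): throw ball4 h=7 -> lands@16:L; in-air after throw: [b3@10:L b5@11:R b6@12:L b1@13:R b7@14:L b2@15:R b4@16:L]
Beat 10 (L): throw ball3 h=8 -> lands@18:L; in-air after throw: [b5@11:R b6@12:L b1@13:R b7@14:L b2@15:R b4@16:L b3@18:L]
Beat 11 (R): throw ball5 h=6 -> lands@17:R; in-air after throw: [b6@12:L b1@13:R b7@14:L b2@15:R b4@16:L b5@17:R b3@18:L]
Beat 12 (L): throw ball6 h=7 -> lands@19:R; in-air after throw: [b1@13:R b7@14:L b2@15:R b4@16:L b5@17:R b3@18:L b6@19:R]
Beat 13 (R): throw ball1 h=7 -> lands@20:L; in-air after throw: [b7@14:L b2@15:R b4@16:L b5@17:R b3@18:L b6@19:R b1@20:L]
Beat 14 (L): throw ball7 h=8 -> lands@22:L; in-air after throw: [b2@15:R b4@16:L b5@17:R b3@18:L b6@19:R b1@20:L b7@22:L]
Ball 7: thrown@6 h=8 -> first land @14; rethrown@14 h=8 -> second land @22

Answer: 14 22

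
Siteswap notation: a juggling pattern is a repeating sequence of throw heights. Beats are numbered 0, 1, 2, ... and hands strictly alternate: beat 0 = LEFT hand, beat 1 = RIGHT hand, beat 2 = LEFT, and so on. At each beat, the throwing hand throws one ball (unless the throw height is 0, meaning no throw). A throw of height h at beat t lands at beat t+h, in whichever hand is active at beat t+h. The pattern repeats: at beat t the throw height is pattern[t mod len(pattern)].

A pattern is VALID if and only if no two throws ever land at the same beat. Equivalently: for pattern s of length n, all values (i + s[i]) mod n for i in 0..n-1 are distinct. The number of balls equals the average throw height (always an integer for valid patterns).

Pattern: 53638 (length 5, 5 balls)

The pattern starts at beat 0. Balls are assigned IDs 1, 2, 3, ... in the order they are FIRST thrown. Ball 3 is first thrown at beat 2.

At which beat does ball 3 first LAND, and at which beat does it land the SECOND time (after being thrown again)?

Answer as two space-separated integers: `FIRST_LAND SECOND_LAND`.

Answer: 8 11

Derivation:
Beat 0 (L): throw ball1 h=5 -> lands@5:R; in-air after throw: [b1@5:R]
Beat 1 (R): throw ball2 h=3 -> lands@4:L; in-air after throw: [b2@4:L b1@5:R]
Beat 2 (L): throw ball3 h=6 -> lands@8:L; in-air after throw: [b2@4:L b1@5:R b3@8:L]
Beat 3 (R): throw ball4 h=3 -> lands@6:L; in-air after throw: [b2@4:L b1@5:R b4@6:L b3@8:L]
Beat 4 (L): throw ball2 h=8 -> lands@12:L; in-air after throw: [b1@5:R b4@6:L b3@8:L b2@12:L]
Beat 5 (R): throw ball1 h=5 -> lands@10:L; in-air after throw: [b4@6:L b3@8:L b1@10:L b2@12:L]
Beat 6 (L): throw ball4 h=3 -> lands@9:R; in-air after throw: [b3@8:L b4@9:R b1@10:L b2@12:L]
Beat 7 (R): throw ball5 h=6 -> lands@13:R; in-air after throw: [b3@8:L b4@9:R b1@10:L b2@12:L b5@13:R]
Beat 8 (L): throw ball3 h=3 -> lands@11:R; in-air after throw: [b4@9:R b1@10:L b3@11:R b2@12:L b5@13:R]
Beat 9 (R): throw ball4 h=8 -> lands@17:R; in-air after throw: [b1@10:L b3@11:R b2@12:L b5@13:R b4@17:R]
Beat 10 (L): throw ball1 h=5 -> lands@15:R; in-air after throw: [b3@11:R b2@12:L b5@13:R b1@15:R b4@17:R]
Beat 11 (R): throw ball3 h=3 -> lands@14:L; in-air after throw: [b2@12:L b5@13:R b3@14:L b1@15:R b4@17:R]
Ball 3: thrown@2 h=6 -> first land @8; rethrown@8 h=3 -> second land @11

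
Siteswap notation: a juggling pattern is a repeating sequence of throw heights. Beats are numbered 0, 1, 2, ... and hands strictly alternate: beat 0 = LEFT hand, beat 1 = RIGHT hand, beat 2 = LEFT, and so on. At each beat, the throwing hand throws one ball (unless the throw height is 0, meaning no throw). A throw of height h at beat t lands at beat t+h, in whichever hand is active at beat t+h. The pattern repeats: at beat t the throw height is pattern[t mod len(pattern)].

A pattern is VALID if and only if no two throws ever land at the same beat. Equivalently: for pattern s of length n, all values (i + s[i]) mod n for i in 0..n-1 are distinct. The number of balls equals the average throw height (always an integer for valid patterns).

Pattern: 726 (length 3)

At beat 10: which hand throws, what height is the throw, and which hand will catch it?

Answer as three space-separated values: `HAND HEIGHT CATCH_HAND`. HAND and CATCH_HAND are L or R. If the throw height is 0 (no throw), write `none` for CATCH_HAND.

Beat 10: 10 mod 2 = 0, so hand = L
Throw height = pattern[10 mod 3] = pattern[1] = 2
Lands at beat 10+2=12, 12 mod 2 = 0, so catch hand = L

Answer: L 2 L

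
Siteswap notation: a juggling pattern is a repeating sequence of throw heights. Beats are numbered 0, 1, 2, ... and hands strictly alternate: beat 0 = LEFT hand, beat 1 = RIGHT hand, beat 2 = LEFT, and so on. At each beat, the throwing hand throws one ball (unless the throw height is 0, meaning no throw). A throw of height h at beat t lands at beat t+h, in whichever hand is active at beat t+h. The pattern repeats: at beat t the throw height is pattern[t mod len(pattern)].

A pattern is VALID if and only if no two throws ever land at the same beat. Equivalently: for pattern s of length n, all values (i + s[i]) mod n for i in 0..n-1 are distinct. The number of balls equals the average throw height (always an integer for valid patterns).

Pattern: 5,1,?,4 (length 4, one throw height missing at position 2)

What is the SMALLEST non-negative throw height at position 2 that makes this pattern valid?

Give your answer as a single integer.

Answer: 2

Derivation:
i=0: (0 + 5) mod 4 = 1
i=1: (1 + 1) mod 4 = 2
i=2: s[i]=? (unknown)
i=3: (3 + 4) mod 4 = 3
Known residues: [1, 2, 3]; need a permutation of 0..3, so missing residue r = 0
Need (2 + s) mod 4 = 0; smallest s = (0 - 2) mod 4 = 2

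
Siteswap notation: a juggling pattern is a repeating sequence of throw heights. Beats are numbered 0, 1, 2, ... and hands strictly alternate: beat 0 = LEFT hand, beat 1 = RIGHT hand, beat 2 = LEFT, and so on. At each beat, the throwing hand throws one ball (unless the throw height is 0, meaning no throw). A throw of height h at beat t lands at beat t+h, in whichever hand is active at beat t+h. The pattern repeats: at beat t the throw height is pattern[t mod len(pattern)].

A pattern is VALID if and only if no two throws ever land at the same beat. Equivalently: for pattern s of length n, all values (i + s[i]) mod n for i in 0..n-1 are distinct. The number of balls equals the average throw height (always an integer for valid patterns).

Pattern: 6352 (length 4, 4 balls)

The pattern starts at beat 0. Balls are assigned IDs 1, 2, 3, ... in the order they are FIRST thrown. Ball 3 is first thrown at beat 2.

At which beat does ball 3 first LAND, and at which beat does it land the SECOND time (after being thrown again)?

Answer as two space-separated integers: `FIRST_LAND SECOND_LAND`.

Answer: 7 9

Derivation:
Beat 0 (L): throw ball1 h=6 -> lands@6:L; in-air after throw: [b1@6:L]
Beat 1 (R): throw ball2 h=3 -> lands@4:L; in-air after throw: [b2@4:L b1@6:L]
Beat 2 (L): throw ball3 h=5 -> lands@7:R; in-air after throw: [b2@4:L b1@6:L b3@7:R]
Beat 3 (R): throw ball4 h=2 -> lands@5:R; in-air after throw: [b2@4:L b4@5:R b1@6:L b3@7:R]
Beat 4 (L): throw ball2 h=6 -> lands@10:L; in-air after throw: [b4@5:R b1@6:L b3@7:R b2@10:L]
Beat 5 (R): throw ball4 h=3 -> lands@8:L; in-air after throw: [b1@6:L b3@7:R b4@8:L b2@10:L]
Beat 6 (L): throw ball1 h=5 -> lands@11:R; in-air after throw: [b3@7:R b4@8:L b2@10:L b1@11:R]
Beat 7 (R): throw ball3 h=2 -> lands@9:R; in-air after throw: [b4@8:L b3@9:R b2@10:L b1@11:R]
Beat 8 (L): throw ball4 h=6 -> lands@14:L; in-air after throw: [b3@9:R b2@10:L b1@11:R b4@14:L]
Beat 9 (R): throw ball3 h=3 -> lands@12:L; in-air after throw: [b2@10:L b1@11:R b3@12:L b4@14:L]
Ball 3: thrown@2 h=5 -> first land @7; rethrown@7 h=2 -> second land @9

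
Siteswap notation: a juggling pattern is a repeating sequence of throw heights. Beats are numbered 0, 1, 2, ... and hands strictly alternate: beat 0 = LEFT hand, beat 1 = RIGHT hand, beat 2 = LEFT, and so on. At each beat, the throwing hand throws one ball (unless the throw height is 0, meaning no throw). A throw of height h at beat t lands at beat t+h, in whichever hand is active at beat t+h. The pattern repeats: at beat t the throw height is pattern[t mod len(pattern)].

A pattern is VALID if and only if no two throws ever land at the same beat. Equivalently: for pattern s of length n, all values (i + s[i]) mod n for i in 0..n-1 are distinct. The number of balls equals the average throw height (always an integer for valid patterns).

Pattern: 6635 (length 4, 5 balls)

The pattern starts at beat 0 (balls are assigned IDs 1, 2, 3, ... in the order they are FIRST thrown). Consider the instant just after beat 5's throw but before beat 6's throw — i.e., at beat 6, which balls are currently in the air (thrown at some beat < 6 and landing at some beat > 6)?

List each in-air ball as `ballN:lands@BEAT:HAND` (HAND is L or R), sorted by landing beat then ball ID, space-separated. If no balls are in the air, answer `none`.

Beat 0 (L): throw ball1 h=6 -> lands@6:L; in-air after throw: [b1@6:L]
Beat 1 (R): throw ball2 h=6 -> lands@7:R; in-air after throw: [b1@6:L b2@7:R]
Beat 2 (L): throw ball3 h=3 -> lands@5:R; in-air after throw: [b3@5:R b1@6:L b2@7:R]
Beat 3 (R): throw ball4 h=5 -> lands@8:L; in-air after throw: [b3@5:R b1@6:L b2@7:R b4@8:L]
Beat 4 (L): throw ball5 h=6 -> lands@10:L; in-air after throw: [b3@5:R b1@6:L b2@7:R b4@8:L b5@10:L]
Beat 5 (R): throw ball3 h=6 -> lands@11:R; in-air after throw: [b1@6:L b2@7:R b4@8:L b5@10:L b3@11:R]
Beat 6 (L): throw ball1 h=3 -> lands@9:R; in-air after throw: [b2@7:R b4@8:L b1@9:R b5@10:L b3@11:R]

Answer: ball2:lands@7:R ball4:lands@8:L ball5:lands@10:L ball3:lands@11:R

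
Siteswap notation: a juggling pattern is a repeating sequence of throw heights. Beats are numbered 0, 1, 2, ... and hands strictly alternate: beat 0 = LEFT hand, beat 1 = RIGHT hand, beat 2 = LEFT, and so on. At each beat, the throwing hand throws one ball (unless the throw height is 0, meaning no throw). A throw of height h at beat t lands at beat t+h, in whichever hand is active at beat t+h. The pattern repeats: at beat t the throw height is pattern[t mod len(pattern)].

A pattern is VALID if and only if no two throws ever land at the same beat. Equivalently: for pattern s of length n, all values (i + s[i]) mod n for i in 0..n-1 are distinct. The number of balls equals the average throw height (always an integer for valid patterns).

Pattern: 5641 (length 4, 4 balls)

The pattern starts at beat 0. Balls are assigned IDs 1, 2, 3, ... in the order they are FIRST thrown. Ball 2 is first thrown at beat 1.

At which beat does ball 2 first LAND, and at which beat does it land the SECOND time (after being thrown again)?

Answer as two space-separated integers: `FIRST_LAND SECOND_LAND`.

Answer: 7 8

Derivation:
Beat 0 (L): throw ball1 h=5 -> lands@5:R; in-air after throw: [b1@5:R]
Beat 1 (R): throw ball2 h=6 -> lands@7:R; in-air after throw: [b1@5:R b2@7:R]
Beat 2 (L): throw ball3 h=4 -> lands@6:L; in-air after throw: [b1@5:R b3@6:L b2@7:R]
Beat 3 (R): throw ball4 h=1 -> lands@4:L; in-air after throw: [b4@4:L b1@5:R b3@6:L b2@7:R]
Beat 4 (L): throw ball4 h=5 -> lands@9:R; in-air after throw: [b1@5:R b3@6:L b2@7:R b4@9:R]
Beat 5 (R): throw ball1 h=6 -> lands@11:R; in-air after throw: [b3@6:L b2@7:R b4@9:R b1@11:R]
Beat 6 (L): throw ball3 h=4 -> lands@10:L; in-air after throw: [b2@7:R b4@9:R b3@10:L b1@11:R]
Beat 7 (R): throw ball2 h=1 -> lands@8:L; in-air after throw: [b2@8:L b4@9:R b3@10:L b1@11:R]
Beat 8 (L): throw ball2 h=5 -> lands@13:R; in-air after throw: [b4@9:R b3@10:L b1@11:R b2@13:R]
Ball 2: thrown@1 h=6 -> first land @7; rethrown@7 h=1 -> second land @8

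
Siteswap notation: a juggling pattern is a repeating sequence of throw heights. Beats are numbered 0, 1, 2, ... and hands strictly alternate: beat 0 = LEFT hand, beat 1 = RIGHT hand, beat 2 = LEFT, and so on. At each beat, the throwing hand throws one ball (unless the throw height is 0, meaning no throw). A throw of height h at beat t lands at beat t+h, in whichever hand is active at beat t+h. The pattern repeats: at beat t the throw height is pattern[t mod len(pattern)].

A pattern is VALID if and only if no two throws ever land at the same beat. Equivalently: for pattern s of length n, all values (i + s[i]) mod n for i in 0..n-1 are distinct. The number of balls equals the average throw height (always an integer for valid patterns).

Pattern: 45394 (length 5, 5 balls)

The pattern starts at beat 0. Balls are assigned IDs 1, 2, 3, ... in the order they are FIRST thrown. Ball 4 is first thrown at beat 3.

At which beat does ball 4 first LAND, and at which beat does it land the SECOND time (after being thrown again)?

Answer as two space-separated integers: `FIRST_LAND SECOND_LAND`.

Beat 0 (L): throw ball1 h=4 -> lands@4:L; in-air after throw: [b1@4:L]
Beat 1 (R): throw ball2 h=5 -> lands@6:L; in-air after throw: [b1@4:L b2@6:L]
Beat 2 (L): throw ball3 h=3 -> lands@5:R; in-air after throw: [b1@4:L b3@5:R b2@6:L]
Beat 3 (R): throw ball4 h=9 -> lands@12:L; in-air after throw: [b1@4:L b3@5:R b2@6:L b4@12:L]
Beat 4 (L): throw ball1 h=4 -> lands@8:L; in-air after throw: [b3@5:R b2@6:L b1@8:L b4@12:L]
Beat 5 (R): throw ball3 h=4 -> lands@9:R; in-air after throw: [b2@6:L b1@8:L b3@9:R b4@12:L]
Beat 6 (L): throw ball2 h=5 -> lands@11:R; in-air after throw: [b1@8:L b3@9:R b2@11:R b4@12:L]
Beat 7 (R): throw ball5 h=3 -> lands@10:L; in-air after throw: [b1@8:L b3@9:R b5@10:L b2@11:R b4@12:L]
Beat 8 (L): throw ball1 h=9 -> lands@17:R; in-air after throw: [b3@9:R b5@10:L b2@11:R b4@12:L b1@17:R]
Beat 9 (R): throw ball3 h=4 -> lands@13:R; in-air after throw: [b5@10:L b2@11:R b4@12:L b3@13:R b1@17:R]
Beat 10 (L): throw ball5 h=4 -> lands@14:L; in-air after throw: [b2@11:R b4@12:L b3@13:R b5@14:L b1@17:R]
Beat 11 (R): throw ball2 h=5 -> lands@16:L; in-air after throw: [b4@12:L b3@13:R b5@14:L b2@16:L b1@17:R]
Beat 12 (L): throw ball4 h=3 -> lands@15:R; in-air after throw: [b3@13:R b5@14:L b4@15:R b2@16:L b1@17:R]
Beat 13 (R): throw ball3 h=9 -> lands@22:L; in-air after throw: [b5@14:L b4@15:R b2@16:L b1@17:R b3@22:L]
Beat 14 (L): throw ball5 h=4 -> lands@18:L; in-air after throw: [b4@15:R b2@16:L b1@17:R b5@18:L b3@22:L]
Beat 15 (R): throw ball4 h=4 -> lands@19:R; in-air after throw: [b2@16:L b1@17:R b5@18:L b4@19:R b3@22:L]
Ball 4: thrown@3 h=9 -> first land @12; rethrown@12 h=3 -> second land @15

Answer: 12 15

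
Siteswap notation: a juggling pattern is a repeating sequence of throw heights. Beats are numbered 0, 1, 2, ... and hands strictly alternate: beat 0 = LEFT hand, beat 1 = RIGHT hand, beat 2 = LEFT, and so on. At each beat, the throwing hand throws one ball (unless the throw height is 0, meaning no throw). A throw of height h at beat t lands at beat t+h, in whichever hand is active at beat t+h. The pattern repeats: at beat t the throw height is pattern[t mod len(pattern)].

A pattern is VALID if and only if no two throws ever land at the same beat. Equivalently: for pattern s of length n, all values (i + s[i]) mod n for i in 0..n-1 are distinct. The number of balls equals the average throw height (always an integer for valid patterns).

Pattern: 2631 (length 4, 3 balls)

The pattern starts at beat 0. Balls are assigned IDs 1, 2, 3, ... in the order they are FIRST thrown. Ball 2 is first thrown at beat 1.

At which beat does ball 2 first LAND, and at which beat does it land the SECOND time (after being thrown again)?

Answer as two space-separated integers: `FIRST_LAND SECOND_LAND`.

Answer: 7 8

Derivation:
Beat 0 (L): throw ball1 h=2 -> lands@2:L; in-air after throw: [b1@2:L]
Beat 1 (R): throw ball2 h=6 -> lands@7:R; in-air after throw: [b1@2:L b2@7:R]
Beat 2 (L): throw ball1 h=3 -> lands@5:R; in-air after throw: [b1@5:R b2@7:R]
Beat 3 (R): throw ball3 h=1 -> lands@4:L; in-air after throw: [b3@4:L b1@5:R b2@7:R]
Beat 4 (L): throw ball3 h=2 -> lands@6:L; in-air after throw: [b1@5:R b3@6:L b2@7:R]
Beat 5 (R): throw ball1 h=6 -> lands@11:R; in-air after throw: [b3@6:L b2@7:R b1@11:R]
Beat 6 (L): throw ball3 h=3 -> lands@9:R; in-air after throw: [b2@7:R b3@9:R b1@11:R]
Beat 7 (R): throw ball2 h=1 -> lands@8:L; in-air after throw: [b2@8:L b3@9:R b1@11:R]
Beat 8 (L): throw ball2 h=2 -> lands@10:L; in-air after throw: [b3@9:R b2@10:L b1@11:R]
Ball 2: thrown@1 h=6 -> first land @7; rethrown@7 h=1 -> second land @8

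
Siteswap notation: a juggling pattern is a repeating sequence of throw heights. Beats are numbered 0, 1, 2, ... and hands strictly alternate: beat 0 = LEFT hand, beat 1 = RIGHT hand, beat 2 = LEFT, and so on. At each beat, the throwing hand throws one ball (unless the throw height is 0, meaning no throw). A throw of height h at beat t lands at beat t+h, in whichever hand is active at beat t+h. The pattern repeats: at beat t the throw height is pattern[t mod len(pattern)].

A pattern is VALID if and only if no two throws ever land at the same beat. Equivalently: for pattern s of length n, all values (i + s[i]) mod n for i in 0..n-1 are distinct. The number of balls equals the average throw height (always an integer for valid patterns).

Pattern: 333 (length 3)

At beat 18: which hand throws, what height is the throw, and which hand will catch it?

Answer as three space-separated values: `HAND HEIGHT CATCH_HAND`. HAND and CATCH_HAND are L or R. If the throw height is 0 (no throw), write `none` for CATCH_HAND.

Answer: L 3 R

Derivation:
Beat 18: 18 mod 2 = 0, so hand = L
Throw height = pattern[18 mod 3] = pattern[0] = 3
Lands at beat 18+3=21, 21 mod 2 = 1, so catch hand = R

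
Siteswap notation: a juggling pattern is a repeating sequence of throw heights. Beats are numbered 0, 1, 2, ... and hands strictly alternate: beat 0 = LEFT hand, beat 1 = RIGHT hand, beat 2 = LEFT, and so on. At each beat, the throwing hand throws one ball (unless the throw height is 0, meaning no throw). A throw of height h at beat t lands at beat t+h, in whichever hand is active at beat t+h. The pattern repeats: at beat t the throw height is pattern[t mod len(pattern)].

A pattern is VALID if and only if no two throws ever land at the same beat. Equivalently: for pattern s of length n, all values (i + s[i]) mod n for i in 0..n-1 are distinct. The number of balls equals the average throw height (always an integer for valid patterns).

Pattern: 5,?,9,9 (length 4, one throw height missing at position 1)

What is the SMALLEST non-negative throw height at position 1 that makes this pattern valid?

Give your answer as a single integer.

Answer: 1

Derivation:
i=0: (0 + 5) mod 4 = 1
i=1: s[i]=? (unknown)
i=2: (2 + 9) mod 4 = 3
i=3: (3 + 9) mod 4 = 0
Known residues: [0, 1, 3]; need a permutation of 0..3, so missing residue r = 2
Need (1 + s) mod 4 = 2; smallest s = (2 - 1) mod 4 = 1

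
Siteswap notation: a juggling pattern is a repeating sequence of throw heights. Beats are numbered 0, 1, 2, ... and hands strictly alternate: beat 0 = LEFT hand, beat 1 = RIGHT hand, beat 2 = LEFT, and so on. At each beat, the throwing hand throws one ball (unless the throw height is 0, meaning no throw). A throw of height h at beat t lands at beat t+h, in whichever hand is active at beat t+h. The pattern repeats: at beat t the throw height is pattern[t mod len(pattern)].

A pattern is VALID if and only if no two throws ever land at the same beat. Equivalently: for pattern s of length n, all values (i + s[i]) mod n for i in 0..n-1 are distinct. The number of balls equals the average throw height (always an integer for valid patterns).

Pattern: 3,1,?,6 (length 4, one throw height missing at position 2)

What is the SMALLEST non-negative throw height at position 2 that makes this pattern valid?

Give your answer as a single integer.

Answer: 2

Derivation:
i=0: (0 + 3) mod 4 = 3
i=1: (1 + 1) mod 4 = 2
i=2: s[i]=? (unknown)
i=3: (3 + 6) mod 4 = 1
Known residues: [1, 2, 3]; need a permutation of 0..3, so missing residue r = 0
Need (2 + s) mod 4 = 0; smallest s = (0 - 2) mod 4 = 2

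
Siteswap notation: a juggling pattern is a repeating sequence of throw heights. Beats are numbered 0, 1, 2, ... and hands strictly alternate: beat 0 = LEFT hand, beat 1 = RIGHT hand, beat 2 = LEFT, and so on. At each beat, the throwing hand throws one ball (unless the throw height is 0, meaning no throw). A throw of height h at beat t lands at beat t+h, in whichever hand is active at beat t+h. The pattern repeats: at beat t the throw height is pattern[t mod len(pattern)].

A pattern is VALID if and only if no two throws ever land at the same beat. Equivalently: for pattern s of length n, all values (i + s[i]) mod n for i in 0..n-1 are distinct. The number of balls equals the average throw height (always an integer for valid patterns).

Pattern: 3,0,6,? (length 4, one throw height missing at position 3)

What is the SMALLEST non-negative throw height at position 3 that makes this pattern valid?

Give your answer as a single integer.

Answer: 3

Derivation:
i=0: (0 + 3) mod 4 = 3
i=1: (1 + 0) mod 4 = 1
i=2: (2 + 6) mod 4 = 0
i=3: s[i]=? (unknown)
Known residues: [0, 1, 3]; need a permutation of 0..3, so missing residue r = 2
Need (3 + s) mod 4 = 2; smallest s = (2 - 3) mod 4 = 3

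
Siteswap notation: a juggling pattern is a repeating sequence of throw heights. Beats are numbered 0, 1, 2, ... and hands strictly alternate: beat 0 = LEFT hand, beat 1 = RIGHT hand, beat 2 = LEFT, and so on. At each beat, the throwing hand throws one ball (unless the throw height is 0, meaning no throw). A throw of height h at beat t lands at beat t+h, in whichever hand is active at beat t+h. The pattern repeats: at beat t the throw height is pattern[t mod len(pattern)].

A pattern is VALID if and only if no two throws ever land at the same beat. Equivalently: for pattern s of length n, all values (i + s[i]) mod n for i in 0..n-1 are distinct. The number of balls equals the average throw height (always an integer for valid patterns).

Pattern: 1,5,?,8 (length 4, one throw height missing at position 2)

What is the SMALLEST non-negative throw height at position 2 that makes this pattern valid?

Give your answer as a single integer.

i=0: (0 + 1) mod 4 = 1
i=1: (1 + 5) mod 4 = 2
i=2: s[i]=? (unknown)
i=3: (3 + 8) mod 4 = 3
Known residues: [1, 2, 3]; need a permutation of 0..3, so missing residue r = 0
Need (2 + s) mod 4 = 0; smallest s = (0 - 2) mod 4 = 2

Answer: 2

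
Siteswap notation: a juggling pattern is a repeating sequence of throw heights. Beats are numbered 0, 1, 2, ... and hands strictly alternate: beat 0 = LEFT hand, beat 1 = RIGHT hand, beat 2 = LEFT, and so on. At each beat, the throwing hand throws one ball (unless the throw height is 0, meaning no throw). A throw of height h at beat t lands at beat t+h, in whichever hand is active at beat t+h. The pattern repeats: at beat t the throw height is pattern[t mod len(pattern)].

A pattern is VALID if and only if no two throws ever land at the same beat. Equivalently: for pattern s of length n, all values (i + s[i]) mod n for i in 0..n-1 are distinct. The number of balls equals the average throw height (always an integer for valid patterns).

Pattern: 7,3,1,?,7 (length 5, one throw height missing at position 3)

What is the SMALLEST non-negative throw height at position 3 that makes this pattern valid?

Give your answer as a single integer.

i=0: (0 + 7) mod 5 = 2
i=1: (1 + 3) mod 5 = 4
i=2: (2 + 1) mod 5 = 3
i=3: s[i]=? (unknown)
i=4: (4 + 7) mod 5 = 1
Known residues: [1, 2, 3, 4]; need a permutation of 0..4, so missing residue r = 0
Need (3 + s) mod 5 = 0; smallest s = (0 - 3) mod 5 = 2

Answer: 2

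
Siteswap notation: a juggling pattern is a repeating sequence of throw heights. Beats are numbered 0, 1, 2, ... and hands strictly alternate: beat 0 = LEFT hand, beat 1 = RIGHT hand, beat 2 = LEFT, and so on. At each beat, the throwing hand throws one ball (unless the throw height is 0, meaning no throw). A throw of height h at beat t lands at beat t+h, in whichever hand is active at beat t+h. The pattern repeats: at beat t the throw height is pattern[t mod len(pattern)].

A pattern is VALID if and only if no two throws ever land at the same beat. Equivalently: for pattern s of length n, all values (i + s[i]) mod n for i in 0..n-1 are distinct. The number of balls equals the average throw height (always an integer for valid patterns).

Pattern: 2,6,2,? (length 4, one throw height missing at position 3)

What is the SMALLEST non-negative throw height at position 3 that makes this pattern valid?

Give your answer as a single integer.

Answer: 2

Derivation:
i=0: (0 + 2) mod 4 = 2
i=1: (1 + 6) mod 4 = 3
i=2: (2 + 2) mod 4 = 0
i=3: s[i]=? (unknown)
Known residues: [0, 2, 3]; need a permutation of 0..3, so missing residue r = 1
Need (3 + s) mod 4 = 1; smallest s = (1 - 3) mod 4 = 2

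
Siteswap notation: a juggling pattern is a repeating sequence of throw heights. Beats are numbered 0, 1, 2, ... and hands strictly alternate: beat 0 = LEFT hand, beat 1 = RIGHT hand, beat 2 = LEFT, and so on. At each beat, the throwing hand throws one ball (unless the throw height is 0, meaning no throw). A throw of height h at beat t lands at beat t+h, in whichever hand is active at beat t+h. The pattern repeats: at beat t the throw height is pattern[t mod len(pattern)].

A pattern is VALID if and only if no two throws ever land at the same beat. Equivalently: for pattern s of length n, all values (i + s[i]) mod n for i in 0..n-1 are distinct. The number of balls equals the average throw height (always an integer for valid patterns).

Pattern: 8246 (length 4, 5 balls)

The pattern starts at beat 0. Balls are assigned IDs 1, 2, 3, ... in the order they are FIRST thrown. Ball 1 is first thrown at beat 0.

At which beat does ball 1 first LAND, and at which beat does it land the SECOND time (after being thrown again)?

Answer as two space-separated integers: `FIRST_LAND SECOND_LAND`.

Beat 0 (L): throw ball1 h=8 -> lands@8:L; in-air after throw: [b1@8:L]
Beat 1 (R): throw ball2 h=2 -> lands@3:R; in-air after throw: [b2@3:R b1@8:L]
Beat 2 (L): throw ball3 h=4 -> lands@6:L; in-air after throw: [b2@3:R b3@6:L b1@8:L]
Beat 3 (R): throw ball2 h=6 -> lands@9:R; in-air after throw: [b3@6:L b1@8:L b2@9:R]
Beat 4 (L): throw ball4 h=8 -> lands@12:L; in-air after throw: [b3@6:L b1@8:L b2@9:R b4@12:L]
Beat 5 (R): throw ball5 h=2 -> lands@7:R; in-air after throw: [b3@6:L b5@7:R b1@8:L b2@9:R b4@12:L]
Beat 6 (L): throw ball3 h=4 -> lands@10:L; in-air after throw: [b5@7:R b1@8:L b2@9:R b3@10:L b4@12:L]
Beat 7 (R): throw ball5 h=6 -> lands@13:R; in-air after throw: [b1@8:L b2@9:R b3@10:L b4@12:L b5@13:R]
Beat 8 (L): throw ball1 h=8 -> lands@16:L; in-air after throw: [b2@9:R b3@10:L b4@12:L b5@13:R b1@16:L]
Beat 9 (R): throw ball2 h=2 -> lands@11:R; in-air after throw: [b3@10:L b2@11:R b4@12:L b5@13:R b1@16:L]
Beat 10 (L): throw ball3 h=4 -> lands@14:L; in-air after throw: [b2@11:R b4@12:L b5@13:R b3@14:L b1@16:L]
Beat 11 (R): throw ball2 h=6 -> lands@17:R; in-air after throw: [b4@12:L b5@13:R b3@14:L b1@16:L b2@17:R]
Beat 12 (L): throw ball4 h=8 -> lands@20:L; in-air after throw: [b5@13:R b3@14:L b1@16:L b2@17:R b4@20:L]
Beat 13 (R): throw ball5 h=2 -> lands@15:R; in-air after throw: [b3@14:L b5@15:R b1@16:L b2@17:R b4@20:L]
Beat 14 (L): throw ball3 h=4 -> lands@18:L; in-air after throw: [b5@15:R b1@16:L b2@17:R b3@18:L b4@20:L]
Beat 15 (R): throw ball5 h=6 -> lands@21:R; in-air after throw: [b1@16:L b2@17:R b3@18:L b4@20:L b5@21:R]
Beat 16 (L): throw ball1 h=8 -> lands@24:L; in-air after throw: [b2@17:R b3@18:L b4@20:L b5@21:R b1@24:L]
Ball 1: thrown@0 h=8 -> first land @8; rethrown@8 h=8 -> second land @16

Answer: 8 16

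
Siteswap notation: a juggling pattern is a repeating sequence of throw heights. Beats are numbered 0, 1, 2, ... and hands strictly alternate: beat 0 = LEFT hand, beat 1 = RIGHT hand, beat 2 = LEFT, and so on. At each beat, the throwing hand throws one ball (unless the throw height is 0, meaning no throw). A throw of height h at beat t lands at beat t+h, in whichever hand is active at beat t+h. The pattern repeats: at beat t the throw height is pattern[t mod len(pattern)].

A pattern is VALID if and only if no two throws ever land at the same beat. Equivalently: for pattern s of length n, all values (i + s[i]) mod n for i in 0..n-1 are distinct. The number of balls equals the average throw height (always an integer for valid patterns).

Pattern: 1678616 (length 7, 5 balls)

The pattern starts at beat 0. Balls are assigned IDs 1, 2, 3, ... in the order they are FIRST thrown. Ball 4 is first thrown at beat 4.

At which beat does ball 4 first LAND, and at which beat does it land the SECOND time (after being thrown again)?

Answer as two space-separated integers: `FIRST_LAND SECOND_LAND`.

Beat 0 (L): throw ball1 h=1 -> lands@1:R; in-air after throw: [b1@1:R]
Beat 1 (R): throw ball1 h=6 -> lands@7:R; in-air after throw: [b1@7:R]
Beat 2 (L): throw ball2 h=7 -> lands@9:R; in-air after throw: [b1@7:R b2@9:R]
Beat 3 (R): throw ball3 h=8 -> lands@11:R; in-air after throw: [b1@7:R b2@9:R b3@11:R]
Beat 4 (L): throw ball4 h=6 -> lands@10:L; in-air after throw: [b1@7:R b2@9:R b4@10:L b3@11:R]
Beat 5 (R): throw ball5 h=1 -> lands@6:L; in-air after throw: [b5@6:L b1@7:R b2@9:R b4@10:L b3@11:R]
Beat 6 (L): throw ball5 h=6 -> lands@12:L; in-air after throw: [b1@7:R b2@9:R b4@10:L b3@11:R b5@12:L]
Beat 7 (R): throw ball1 h=1 -> lands@8:L; in-air after throw: [b1@8:L b2@9:R b4@10:L b3@11:R b5@12:L]
Beat 8 (L): throw ball1 h=6 -> lands@14:L; in-air after throw: [b2@9:R b4@10:L b3@11:R b5@12:L b1@14:L]
Beat 9 (R): throw ball2 h=7 -> lands@16:L; in-air after throw: [b4@10:L b3@11:R b5@12:L b1@14:L b2@16:L]
Beat 10 (L): throw ball4 h=8 -> lands@18:L; in-air after throw: [b3@11:R b5@12:L b1@14:L b2@16:L b4@18:L]
Beat 11 (R): throw ball3 h=6 -> lands@17:R; in-air after throw: [b5@12:L b1@14:L b2@16:L b3@17:R b4@18:L]
Beat 12 (L): throw ball5 h=1 -> lands@13:R; in-air after throw: [b5@13:R b1@14:L b2@16:L b3@17:R b4@18:L]
Beat 13 (R): throw ball5 h=6 -> lands@19:R; in-air after throw: [b1@14:L b2@16:L b3@17:R b4@18:L b5@19:R]
Beat 14 (L): throw ball1 h=1 -> lands@15:R; in-air after throw: [b1@15:R b2@16:L b3@17:R b4@18:L b5@19:R]
Ball 4: thrown@4 h=6 -> first land @10; rethrown@10 h=8 -> second land @18

Answer: 10 18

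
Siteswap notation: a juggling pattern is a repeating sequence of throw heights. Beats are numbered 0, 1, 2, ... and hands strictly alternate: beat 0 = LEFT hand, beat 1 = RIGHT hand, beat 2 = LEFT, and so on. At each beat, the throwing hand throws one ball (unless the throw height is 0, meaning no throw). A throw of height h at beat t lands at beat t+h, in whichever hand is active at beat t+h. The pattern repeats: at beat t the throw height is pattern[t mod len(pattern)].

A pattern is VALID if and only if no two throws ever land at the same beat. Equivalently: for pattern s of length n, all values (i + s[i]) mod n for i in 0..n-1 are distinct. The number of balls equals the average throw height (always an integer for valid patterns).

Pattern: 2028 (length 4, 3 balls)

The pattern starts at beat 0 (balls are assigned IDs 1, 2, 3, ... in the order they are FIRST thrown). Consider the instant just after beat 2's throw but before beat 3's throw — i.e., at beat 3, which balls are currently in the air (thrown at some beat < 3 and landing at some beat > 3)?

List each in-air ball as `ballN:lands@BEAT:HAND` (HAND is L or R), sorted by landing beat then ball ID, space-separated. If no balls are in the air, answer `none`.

Answer: ball1:lands@4:L

Derivation:
Beat 0 (L): throw ball1 h=2 -> lands@2:L; in-air after throw: [b1@2:L]
Beat 2 (L): throw ball1 h=2 -> lands@4:L; in-air after throw: [b1@4:L]
Beat 3 (R): throw ball2 h=8 -> lands@11:R; in-air after throw: [b1@4:L b2@11:R]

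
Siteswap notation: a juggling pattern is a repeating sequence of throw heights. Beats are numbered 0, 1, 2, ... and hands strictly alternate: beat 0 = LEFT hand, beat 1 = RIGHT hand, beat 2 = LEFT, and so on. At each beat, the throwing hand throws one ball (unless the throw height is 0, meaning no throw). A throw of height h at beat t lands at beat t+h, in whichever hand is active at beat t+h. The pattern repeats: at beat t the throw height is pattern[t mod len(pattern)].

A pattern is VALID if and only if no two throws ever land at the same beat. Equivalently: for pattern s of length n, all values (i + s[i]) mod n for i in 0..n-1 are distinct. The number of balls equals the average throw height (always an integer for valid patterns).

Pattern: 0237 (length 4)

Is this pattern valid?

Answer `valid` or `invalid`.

Answer: valid

Derivation:
i=0: (i + s[i]) mod n = (0 + 0) mod 4 = 0
i=1: (i + s[i]) mod n = (1 + 2) mod 4 = 3
i=2: (i + s[i]) mod n = (2 + 3) mod 4 = 1
i=3: (i + s[i]) mod n = (3 + 7) mod 4 = 2
Residues: [0, 3, 1, 2], distinct: True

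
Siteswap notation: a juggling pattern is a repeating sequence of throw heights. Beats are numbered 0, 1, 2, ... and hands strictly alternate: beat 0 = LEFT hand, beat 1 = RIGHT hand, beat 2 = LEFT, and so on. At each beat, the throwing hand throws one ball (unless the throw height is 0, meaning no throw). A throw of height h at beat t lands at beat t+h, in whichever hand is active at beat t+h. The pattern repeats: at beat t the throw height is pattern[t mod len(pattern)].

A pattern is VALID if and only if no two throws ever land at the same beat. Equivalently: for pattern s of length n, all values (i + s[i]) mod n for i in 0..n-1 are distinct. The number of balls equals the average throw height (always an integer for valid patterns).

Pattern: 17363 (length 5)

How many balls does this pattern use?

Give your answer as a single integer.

Pattern = [1, 7, 3, 6, 3], length n = 5
  position 0: throw height = 1, running sum = 1
  position 1: throw height = 7, running sum = 8
  position 2: throw height = 3, running sum = 11
  position 3: throw height = 6, running sum = 17
  position 4: throw height = 3, running sum = 20
Total sum = 20; balls = sum / n = 20 / 5 = 4

Answer: 4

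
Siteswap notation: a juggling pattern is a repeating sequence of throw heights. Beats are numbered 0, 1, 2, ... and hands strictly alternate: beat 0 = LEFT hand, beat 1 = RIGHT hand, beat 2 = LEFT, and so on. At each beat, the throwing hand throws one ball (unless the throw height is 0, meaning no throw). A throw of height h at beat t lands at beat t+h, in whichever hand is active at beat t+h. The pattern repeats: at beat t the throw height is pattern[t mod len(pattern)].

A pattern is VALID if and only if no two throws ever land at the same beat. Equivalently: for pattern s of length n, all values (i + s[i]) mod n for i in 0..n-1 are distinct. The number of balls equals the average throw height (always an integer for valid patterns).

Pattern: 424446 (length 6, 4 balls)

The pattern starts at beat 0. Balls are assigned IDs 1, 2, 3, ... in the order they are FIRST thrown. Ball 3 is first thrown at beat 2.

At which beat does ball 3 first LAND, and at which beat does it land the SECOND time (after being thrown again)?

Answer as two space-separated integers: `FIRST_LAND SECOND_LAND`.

Answer: 6 10

Derivation:
Beat 0 (L): throw ball1 h=4 -> lands@4:L; in-air after throw: [b1@4:L]
Beat 1 (R): throw ball2 h=2 -> lands@3:R; in-air after throw: [b2@3:R b1@4:L]
Beat 2 (L): throw ball3 h=4 -> lands@6:L; in-air after throw: [b2@3:R b1@4:L b3@6:L]
Beat 3 (R): throw ball2 h=4 -> lands@7:R; in-air after throw: [b1@4:L b3@6:L b2@7:R]
Beat 4 (L): throw ball1 h=4 -> lands@8:L; in-air after throw: [b3@6:L b2@7:R b1@8:L]
Beat 5 (R): throw ball4 h=6 -> lands@11:R; in-air after throw: [b3@6:L b2@7:R b1@8:L b4@11:R]
Beat 6 (L): throw ball3 h=4 -> lands@10:L; in-air after throw: [b2@7:R b1@8:L b3@10:L b4@11:R]
Beat 7 (R): throw ball2 h=2 -> lands@9:R; in-air after throw: [b1@8:L b2@9:R b3@10:L b4@11:R]
Beat 8 (L): throw ball1 h=4 -> lands@12:L; in-air after throw: [b2@9:R b3@10:L b4@11:R b1@12:L]
Beat 9 (R): throw ball2 h=4 -> lands@13:R; in-air after throw: [b3@10:L b4@11:R b1@12:L b2@13:R]
Beat 10 (L): throw ball3 h=4 -> lands@14:L; in-air after throw: [b4@11:R b1@12:L b2@13:R b3@14:L]
Ball 3: thrown@2 h=4 -> first land @6; rethrown@6 h=4 -> second land @10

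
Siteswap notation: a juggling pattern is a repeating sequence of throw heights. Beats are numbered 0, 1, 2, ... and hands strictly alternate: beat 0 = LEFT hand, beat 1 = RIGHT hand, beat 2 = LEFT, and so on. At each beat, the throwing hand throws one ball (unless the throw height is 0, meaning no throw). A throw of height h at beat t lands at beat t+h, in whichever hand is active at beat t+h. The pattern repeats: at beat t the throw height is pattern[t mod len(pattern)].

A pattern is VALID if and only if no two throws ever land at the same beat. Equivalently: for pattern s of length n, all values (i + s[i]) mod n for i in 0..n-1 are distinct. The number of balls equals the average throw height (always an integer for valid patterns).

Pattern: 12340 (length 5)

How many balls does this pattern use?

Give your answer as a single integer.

Answer: 2

Derivation:
Pattern = [1, 2, 3, 4, 0], length n = 5
  position 0: throw height = 1, running sum = 1
  position 1: throw height = 2, running sum = 3
  position 2: throw height = 3, running sum = 6
  position 3: throw height = 4, running sum = 10
  position 4: throw height = 0, running sum = 10
Total sum = 10; balls = sum / n = 10 / 5 = 2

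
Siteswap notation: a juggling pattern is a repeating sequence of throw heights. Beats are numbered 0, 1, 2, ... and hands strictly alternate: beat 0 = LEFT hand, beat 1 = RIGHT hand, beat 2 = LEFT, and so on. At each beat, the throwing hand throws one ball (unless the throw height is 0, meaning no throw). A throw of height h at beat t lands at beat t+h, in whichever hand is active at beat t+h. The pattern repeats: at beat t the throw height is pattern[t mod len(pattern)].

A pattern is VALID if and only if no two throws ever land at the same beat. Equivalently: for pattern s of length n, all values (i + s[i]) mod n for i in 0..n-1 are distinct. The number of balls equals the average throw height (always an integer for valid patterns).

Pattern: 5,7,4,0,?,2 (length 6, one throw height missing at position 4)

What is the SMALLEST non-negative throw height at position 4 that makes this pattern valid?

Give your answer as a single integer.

Answer: 0

Derivation:
i=0: (0 + 5) mod 6 = 5
i=1: (1 + 7) mod 6 = 2
i=2: (2 + 4) mod 6 = 0
i=3: (3 + 0) mod 6 = 3
i=4: s[i]=? (unknown)
i=5: (5 + 2) mod 6 = 1
Known residues: [0, 1, 2, 3, 5]; need a permutation of 0..5, so missing residue r = 4
Need (4 + s) mod 6 = 4; smallest s = (4 - 4) mod 6 = 0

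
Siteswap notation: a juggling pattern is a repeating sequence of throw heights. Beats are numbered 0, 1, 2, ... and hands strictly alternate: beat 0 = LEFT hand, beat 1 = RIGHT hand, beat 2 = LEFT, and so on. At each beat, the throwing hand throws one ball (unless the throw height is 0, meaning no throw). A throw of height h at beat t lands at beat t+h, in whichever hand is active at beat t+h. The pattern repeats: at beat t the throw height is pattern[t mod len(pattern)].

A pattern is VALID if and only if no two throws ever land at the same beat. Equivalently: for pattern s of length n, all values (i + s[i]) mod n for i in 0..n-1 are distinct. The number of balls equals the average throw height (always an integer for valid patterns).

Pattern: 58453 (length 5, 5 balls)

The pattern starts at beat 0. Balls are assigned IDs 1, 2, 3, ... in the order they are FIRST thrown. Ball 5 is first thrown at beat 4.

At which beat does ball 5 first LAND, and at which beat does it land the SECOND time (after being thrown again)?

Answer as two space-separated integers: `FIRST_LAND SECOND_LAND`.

Answer: 7 11

Derivation:
Beat 0 (L): throw ball1 h=5 -> lands@5:R; in-air after throw: [b1@5:R]
Beat 1 (R): throw ball2 h=8 -> lands@9:R; in-air after throw: [b1@5:R b2@9:R]
Beat 2 (L): throw ball3 h=4 -> lands@6:L; in-air after throw: [b1@5:R b3@6:L b2@9:R]
Beat 3 (R): throw ball4 h=5 -> lands@8:L; in-air after throw: [b1@5:R b3@6:L b4@8:L b2@9:R]
Beat 4 (L): throw ball5 h=3 -> lands@7:R; in-air after throw: [b1@5:R b3@6:L b5@7:R b4@8:L b2@9:R]
Beat 5 (R): throw ball1 h=5 -> lands@10:L; in-air after throw: [b3@6:L b5@7:R b4@8:L b2@9:R b1@10:L]
Beat 6 (L): throw ball3 h=8 -> lands@14:L; in-air after throw: [b5@7:R b4@8:L b2@9:R b1@10:L b3@14:L]
Beat 7 (R): throw ball5 h=4 -> lands@11:R; in-air after throw: [b4@8:L b2@9:R b1@10:L b5@11:R b3@14:L]
Beat 8 (L): throw ball4 h=5 -> lands@13:R; in-air after throw: [b2@9:R b1@10:L b5@11:R b4@13:R b3@14:L]
Beat 9 (R): throw ball2 h=3 -> lands@12:L; in-air after throw: [b1@10:L b5@11:R b2@12:L b4@13:R b3@14:L]
Beat 10 (L): throw ball1 h=5 -> lands@15:R; in-air after throw: [b5@11:R b2@12:L b4@13:R b3@14:L b1@15:R]
Beat 11 (R): throw ball5 h=8 -> lands@19:R; in-air after throw: [b2@12:L b4@13:R b3@14:L b1@15:R b5@19:R]
Ball 5: thrown@4 h=3 -> first land @7; rethrown@7 h=4 -> second land @11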